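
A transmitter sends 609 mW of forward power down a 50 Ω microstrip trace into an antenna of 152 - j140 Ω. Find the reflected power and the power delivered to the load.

P_reflected ≈ 303 mW; P_delivered ≈ 306 mW

|Γ| = |(102 − j140)/(202 − j140)| = 0.705
|Γ|² = 0.497
P_refl = |Γ|²·P_inc = 303 mW, P_del = (1 − |Γ|²)·P_inc = 306 mW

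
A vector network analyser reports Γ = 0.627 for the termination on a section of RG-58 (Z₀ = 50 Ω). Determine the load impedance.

Z_L = Z_0·(1 + Γ)/(1 − Γ) = 50·(1.63)/(0.373)

Z_L ≈ 218 Ω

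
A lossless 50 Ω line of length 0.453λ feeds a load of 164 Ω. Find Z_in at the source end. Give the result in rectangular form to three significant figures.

Z_in ≈ 89.8 + j74.4 Ω

βl = 2π × 0.453 = 163°
tan(βl) = tan(163°) = -0.304
Z_in = Z_0·(Z_L + jZ_0·tanβl)/(Z_0 + jZ_L·tanβl)
     = 50·(164 − j15.2)/(50 − j49.9)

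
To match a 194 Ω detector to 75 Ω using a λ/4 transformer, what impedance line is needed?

Z_qwt ≈ 121 Ω

Z_qwt = √(Z_0·R_L) = √(75 × 194) = √14550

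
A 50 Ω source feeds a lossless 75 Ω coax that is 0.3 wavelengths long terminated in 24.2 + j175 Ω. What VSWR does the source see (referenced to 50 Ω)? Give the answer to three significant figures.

VSWR ≈ 13.6

βl = 2π × 0.3 = 108°
tan(βl) = -3.08
Z_in = Z_0·(Z_L + jZ_0·tanβl)/(Z_0 + jZ_L·tanβl) = 3.73 − j6.37 Ω
Γ_s = (Z_in − Z_s)/(Z_in + Z_s) = (-46.3 − j6.37)/(53.7 − j6.37), |Γ_s| = 0.863
VSWR = (1 + |Γ_s|)/(1 − |Γ_s|)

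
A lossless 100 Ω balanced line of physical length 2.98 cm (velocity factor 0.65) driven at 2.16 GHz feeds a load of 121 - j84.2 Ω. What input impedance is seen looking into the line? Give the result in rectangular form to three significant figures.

λ = v/f = 0.65·c / 2.16 GHz = 0.0903 m
βl = 2π·l/λ = 2π × 0.33 = 119°
tan(βl) = tan(119°) = -1.82
Z_in = Z_0·(Z_L + jZ_0·tanβl)/(Z_0 + jZ_L·tanβl)
     = 100·(121 − j266)/(-52.9 − j220)

Z_in ≈ 102 + j79.6 Ω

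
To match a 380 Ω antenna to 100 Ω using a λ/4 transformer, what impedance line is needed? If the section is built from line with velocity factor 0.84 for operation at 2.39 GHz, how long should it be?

Z_qwt = √(Z_0·R_L) = √(100 × 380) = √38000
λ = 0.84·c/f = 0.105 m, so l = λ/4 = 0.0264 m

Z_qwt ≈ 195 Ω; length ≈ 2.64 cm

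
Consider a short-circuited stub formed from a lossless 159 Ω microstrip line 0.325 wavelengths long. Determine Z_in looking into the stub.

Z_in ≈ −j312 Ω

βl = 2π × 0.325 = 117°
tan(βl) = -1.96
For a short-circuited stub, Z_in = jZ_0·tan(βl)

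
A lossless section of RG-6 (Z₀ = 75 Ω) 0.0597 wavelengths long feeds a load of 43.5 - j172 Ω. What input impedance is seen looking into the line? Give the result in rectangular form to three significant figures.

Z_in ≈ 13.7 − j76.5 Ω

βl = 2π × 0.0597 = 21.5°
tan(βl) = tan(21.5°) = 0.394
Z_in = Z_0·(Z_L + jZ_0·tanβl)/(Z_0 + jZ_L·tanβl)
     = 75·(43.5 − j142)/(143 + j17.1)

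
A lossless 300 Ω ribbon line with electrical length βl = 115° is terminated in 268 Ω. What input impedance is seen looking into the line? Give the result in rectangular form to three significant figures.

tan(βl) = tan(115°) = -2.14
Z_in = Z_0·(Z_L + jZ_0·tanβl)/(Z_0 + jZ_L·tanβl)
     = 300·(268 − j643)/(300 − j575)

Z_in ≈ 321 − j27.8 Ω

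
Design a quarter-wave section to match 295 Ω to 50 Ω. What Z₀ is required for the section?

Z_qwt ≈ 121 Ω

Z_qwt = √(Z_0·R_L) = √(50 × 295) = √14750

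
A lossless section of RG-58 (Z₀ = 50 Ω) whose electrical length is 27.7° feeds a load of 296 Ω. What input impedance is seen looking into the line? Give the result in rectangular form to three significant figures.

tan(βl) = tan(27.7°) = 0.525
Z_in = Z_0·(Z_L + jZ_0·tanβl)/(Z_0 + jZ_L·tanβl)
     = 50·(296 + j26.3)/(50 + j155)

Z_in ≈ 35.4 − j83.8 Ω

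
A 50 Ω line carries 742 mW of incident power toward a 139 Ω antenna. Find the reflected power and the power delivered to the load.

P_reflected ≈ 165 mW; P_delivered ≈ 577 mW

Γ = (139 − 50)/(139 + 50) = 0.471
|Γ|² = 0.222
P_refl = |Γ|²·P_inc = 165 mW, P_del = (1 − |Γ|²)·P_inc = 577 mW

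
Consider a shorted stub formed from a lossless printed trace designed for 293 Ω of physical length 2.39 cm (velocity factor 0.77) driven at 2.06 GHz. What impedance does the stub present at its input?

Z_in ≈ +j1240 Ω

λ = v/f = 0.77·c / 2.06 GHz = 0.112 m
βl = 2π·l/λ = 2π × 0.213 = 76.7°
tan(βl) = 4.24
For a shorted stub, Z_in = jZ_0·tan(βl)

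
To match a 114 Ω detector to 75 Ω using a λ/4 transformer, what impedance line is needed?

Z_qwt ≈ 92.5 Ω

Z_qwt = √(Z_0·R_L) = √(75 × 114) = √8550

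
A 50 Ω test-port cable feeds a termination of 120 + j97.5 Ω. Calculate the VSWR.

VSWR ≈ 4.16

Γ = (Z_L − Z_0)/(Z_L + Z_0) = (70 + j97.5)/(170 + j97.5)
|Γ| = 120/196 = 0.612
VSWR = (1 + |Γ|)/(1 − |Γ|) = 1.61/0.388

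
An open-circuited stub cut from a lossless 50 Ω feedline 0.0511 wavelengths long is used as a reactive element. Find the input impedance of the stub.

Z_in ≈ −j150 Ω

βl = 2π × 0.0511 = 18.4°
tan(βl) = 0.333
For an open-circuited stub, Z_in = −jZ_0·cot(βl) = −jZ_0/tan(βl)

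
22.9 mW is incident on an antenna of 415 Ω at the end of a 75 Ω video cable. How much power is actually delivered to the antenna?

P_delivered ≈ 11.9 mW

Γ = (415 − 75)/(415 + 75) = 0.694
|Γ|² = 0.481
P_refl = |Γ|²·P_inc = 11 mW, P_del = (1 − |Γ|²)·P_inc = 11.9 mW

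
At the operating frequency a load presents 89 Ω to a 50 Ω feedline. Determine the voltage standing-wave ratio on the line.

For a purely resistive load, VSWR = R_L/Z_0 or Z_0/R_L (whichever > 1) = 89/50

VSWR ≈ 1.78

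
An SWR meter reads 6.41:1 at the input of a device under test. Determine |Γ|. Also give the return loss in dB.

|Γ| ≈ 0.73; return loss ≈ 2.73 dB

|Γ| = (S − 1)/(S + 1) = (6.41 − 1)/(6.41 + 1) = 5.41/7.41
RL = −20·log₁₀|Γ| = −20·log₁₀(0.73)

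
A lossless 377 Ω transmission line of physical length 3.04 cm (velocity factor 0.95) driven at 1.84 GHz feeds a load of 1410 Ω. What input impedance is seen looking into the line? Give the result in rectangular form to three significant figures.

Z_in ≈ 112 − j122 Ω

λ = v/f = 0.95·c / 1.84 GHz = 0.155 m
βl = 2π·l/λ = 2π × 0.196 = 70.7°
tan(βl) = tan(70.7°) = 2.85
Z_in = Z_0·(Z_L + jZ_0·tanβl)/(Z_0 + jZ_L·tanβl)
     = 377·(1410 + j1070)/(377 + j4020)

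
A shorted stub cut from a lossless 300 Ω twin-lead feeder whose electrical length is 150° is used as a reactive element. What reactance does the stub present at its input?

tan(βl) = -0.577
For a shorted stub, Z_in = jZ_0·tan(βl)

X_in ≈ -173 Ω (capacitive)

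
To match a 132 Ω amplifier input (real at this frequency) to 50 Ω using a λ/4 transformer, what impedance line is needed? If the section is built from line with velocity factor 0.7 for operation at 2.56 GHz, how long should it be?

Z_qwt ≈ 81.2 Ω; length ≈ 2.05 cm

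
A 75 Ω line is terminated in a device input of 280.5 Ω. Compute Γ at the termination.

Γ = 0.578

Γ = (Z_L − Z_0)/(Z_L + Z_0) = (280.5 − 75)/(280.5 + 75) = 205.5/355.5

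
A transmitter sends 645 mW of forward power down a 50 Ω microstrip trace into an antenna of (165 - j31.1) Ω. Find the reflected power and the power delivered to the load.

P_reflected ≈ 194 mW; P_delivered ≈ 451 mW

|Γ| = |(115 − j31.1)/(215 − j31.1)| = 0.548
|Γ|² = 0.301
P_refl = |Γ|²·P_inc = 194 mW, P_del = (1 − |Γ|²)·P_inc = 451 mW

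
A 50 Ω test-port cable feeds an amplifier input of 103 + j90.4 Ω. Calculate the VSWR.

Γ = (Z_L − Z_0)/(Z_L + Z_0) = (53 + j90.4)/(153 + j90.4)
|Γ| = 105/178 = 0.59
VSWR = (1 + |Γ|)/(1 − |Γ|) = 1.59/0.41

VSWR ≈ 3.87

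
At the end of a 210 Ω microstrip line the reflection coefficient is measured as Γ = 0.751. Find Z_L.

Z_L = Z_0·(1 + Γ)/(1 − Γ) = 210·(1.75)/(0.249)

Z_L ≈ 1480 Ω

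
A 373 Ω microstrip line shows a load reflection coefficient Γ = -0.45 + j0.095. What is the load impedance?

Z_L = Z_0·(1 + Γ)/(1 − Γ) = 373·(0.55 + j0.095)/(1.45 − j0.095)

Z_L ≈ 139 + j33.6 Ω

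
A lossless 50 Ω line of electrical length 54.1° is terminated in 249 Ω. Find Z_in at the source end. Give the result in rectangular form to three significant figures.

Z_in ≈ 15 − j34 Ω

tan(βl) = tan(54.1°) = 1.38
Z_in = Z_0·(Z_L + jZ_0·tanβl)/(Z_0 + jZ_L·tanβl)
     = 50·(249 + j69.1)/(50 + j344)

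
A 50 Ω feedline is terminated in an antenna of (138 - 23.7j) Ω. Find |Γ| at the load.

Γ = (Z_L − Z_0)/(Z_L + Z_0) = (88 − j23.7)/(188 − j23.7)
|Γ| = 91.1/189

|Γ| ≈ 0.481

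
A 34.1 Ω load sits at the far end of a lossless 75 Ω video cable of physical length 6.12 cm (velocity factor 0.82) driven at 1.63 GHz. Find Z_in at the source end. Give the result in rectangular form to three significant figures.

λ = v/f = 0.82·c / 1.63 GHz = 0.151 m
βl = 2π·l/λ = 2π × 0.406 = 146°
tan(βl) = tan(146°) = -0.675
Z_in = Z_0·(Z_L + jZ_0·tanβl)/(Z_0 + jZ_L·tanβl)
     = 75·(34.1 − j50.6)/(75 − j23)

Z_in ≈ 45.4 − j36.7 Ω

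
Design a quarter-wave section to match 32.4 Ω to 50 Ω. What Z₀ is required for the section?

Z_qwt = √(Z_0·R_L) = √(50 × 32.4) = √1620

Z_qwt ≈ 40.2 Ω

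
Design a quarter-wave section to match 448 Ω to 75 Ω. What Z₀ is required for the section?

Z_qwt = √(Z_0·R_L) = √(75 × 448) = √33600

Z_qwt ≈ 183 Ω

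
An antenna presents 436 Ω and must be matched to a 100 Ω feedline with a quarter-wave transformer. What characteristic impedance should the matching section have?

Z_qwt ≈ 209 Ω

Z_qwt = √(Z_0·R_L) = √(100 × 436) = √43600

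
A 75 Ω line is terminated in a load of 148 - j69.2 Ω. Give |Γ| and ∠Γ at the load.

Γ = (Z_L − Z_0)/(Z_L + Z_0) = (73 − j69.2)/(223 − j69.2)
|Γ| = 101/233 = 0.431

Γ ≈ 0.431 ∠ -26.2°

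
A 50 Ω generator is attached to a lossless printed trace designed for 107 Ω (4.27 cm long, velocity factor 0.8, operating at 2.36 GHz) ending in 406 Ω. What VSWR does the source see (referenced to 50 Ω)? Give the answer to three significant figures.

VSWR ≈ 6.72

λ = v/f = 0.8·c / 2.36 GHz = 0.102 m
βl = 2π·l/λ = 2π × 0.42 = 151°
tan(βl) = -0.551
Z_in = Z_0·(Z_L + jZ_0·tanβl)/(Z_0 + jZ_L·tanβl) = 98.6 + j147 Ω
Γ_s = (Z_in − Z_s)/(Z_in + Z_s) = (48.6 + j147)/(149 + j147), |Γ_s| = 0.741
VSWR = (1 + |Γ_s|)/(1 − |Γ_s|)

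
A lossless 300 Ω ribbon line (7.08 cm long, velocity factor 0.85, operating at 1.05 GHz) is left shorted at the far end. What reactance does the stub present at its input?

X_in ≈ -1120 Ω (capacitive)

λ = v/f = 0.85·c / 1.05 GHz = 0.243 m
βl = 2π·l/λ = 2π × 0.292 = 105°
tan(βl) = -3.74
For a shorted stub, Z_in = jZ_0·tan(βl)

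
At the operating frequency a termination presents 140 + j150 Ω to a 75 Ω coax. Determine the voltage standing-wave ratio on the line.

Γ = (Z_L − Z_0)/(Z_L + Z_0) = (65 + j150)/(215 + j150)
|Γ| = 163/262 = 0.624
VSWR = (1 + |Γ|)/(1 − |Γ|) = 1.62/0.376

VSWR ≈ 4.31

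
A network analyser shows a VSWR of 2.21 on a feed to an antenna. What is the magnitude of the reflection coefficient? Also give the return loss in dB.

|Γ| ≈ 0.377; return loss ≈ 8.47 dB

|Γ| = (S − 1)/(S + 1) = (2.21 − 1)/(2.21 + 1) = 1.21/3.21
RL = −20·log₁₀|Γ| = −20·log₁₀(0.377)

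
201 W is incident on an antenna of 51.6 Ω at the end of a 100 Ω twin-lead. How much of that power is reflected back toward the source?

P_reflected ≈ 20.5 W

Γ = (51.6 − 100)/(51.6 + 100) = -0.319
|Γ|² = 0.102
P_refl = |Γ|²·P_inc = 20.5 W, P_del = (1 − |Γ|²)·P_inc = 181 W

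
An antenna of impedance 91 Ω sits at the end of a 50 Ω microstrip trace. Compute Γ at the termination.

Γ = (Z_L − Z_0)/(Z_L + Z_0) = (91 − 50)/(91 + 50) = 41/141

Γ = 0.291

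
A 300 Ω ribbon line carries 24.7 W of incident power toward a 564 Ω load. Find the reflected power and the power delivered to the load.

P_reflected ≈ 2.31 W; P_delivered ≈ 22.4 W

Γ = (564 − 300)/(564 + 300) = 0.306
|Γ|² = 0.0934
P_refl = |Γ|²·P_inc = 2.31 W, P_del = (1 − |Γ|²)·P_inc = 22.4 W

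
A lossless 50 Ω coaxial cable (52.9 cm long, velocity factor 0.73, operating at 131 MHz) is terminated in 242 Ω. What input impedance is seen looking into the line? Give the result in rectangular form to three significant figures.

λ = v/f = 0.73·c / 131 MHz = 1.67 m
βl = 2π·l/λ = 2π × 0.316 = 114°
tan(βl) = tan(114°) = -2.25
Z_in = Z_0·(Z_L + jZ_0·tanβl)/(Z_0 + jZ_L·tanβl)
     = 50·(242 − j113)/(50 − j546)

Z_in ≈ 12.3 + j21.1 Ω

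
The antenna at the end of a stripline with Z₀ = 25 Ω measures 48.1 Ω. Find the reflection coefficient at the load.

Γ = (Z_L − Z_0)/(Z_L + Z_0) = (48.1 − 25)/(48.1 + 25) = 23.1/73.1

Γ = 0.316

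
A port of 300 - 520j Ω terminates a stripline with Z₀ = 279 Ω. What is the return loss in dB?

RL ≈ 3.5 dB

Γ = (21 − j520)/(579 − j520), |Γ| = 0.669
RL = −20·log₁₀|Γ| = −20·log₁₀(0.669)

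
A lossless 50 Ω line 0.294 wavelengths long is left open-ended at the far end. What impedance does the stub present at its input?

Z_in ≈ +j14.2 Ω

βl = 2π × 0.294 = 106°
tan(βl) = -3.52
For an open-ended stub, Z_in = −jZ_0·cot(βl) = −jZ_0/tan(βl)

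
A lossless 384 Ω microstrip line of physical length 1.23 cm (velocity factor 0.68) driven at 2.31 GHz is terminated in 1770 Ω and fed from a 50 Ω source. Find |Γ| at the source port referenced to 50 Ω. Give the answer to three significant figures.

λ = v/f = 0.68·c / 2.31 GHz = 0.0883 m
βl = 2π·l/λ = 2π × 0.139 = 50.1°
tan(βl) = 1.2
Z_in = Z_0·(Z_L + jZ_0·tanβl)/(Z_0 + jZ_L·tanβl) = 137 − j296 Ω
Γ_s = (Z_in − Z_s)/(Z_in + Z_s) = (86.9 − j296)/(187 − j296), |Γ_s| = 0.881

|Γ| ≈ 0.881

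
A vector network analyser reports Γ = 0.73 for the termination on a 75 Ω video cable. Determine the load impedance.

Z_L = Z_0·(1 + Γ)/(1 − Γ) = 75·(1.73)/(0.27)

Z_L ≈ 481 Ω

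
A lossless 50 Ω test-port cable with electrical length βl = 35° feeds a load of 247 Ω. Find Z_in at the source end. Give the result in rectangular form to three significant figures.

tan(βl) = tan(35°) = 0.7
Z_in = Z_0·(Z_L + jZ_0·tanβl)/(Z_0 + jZ_L·tanβl)
     = 50·(247 + j35)/(50 + j173)

Z_in ≈ 28.4 − j63.2 Ω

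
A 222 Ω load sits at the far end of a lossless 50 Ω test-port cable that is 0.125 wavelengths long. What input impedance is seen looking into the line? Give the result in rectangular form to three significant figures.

Z_in ≈ 21.4 − j45.2 Ω

βl = 2π × 0.125 = 45°
tan(βl) = tan(45°) = 1
Z_in = Z_0·(Z_L + jZ_0·tanβl)/(Z_0 + jZ_L·tanβl)
     = 50·(222 + j50)/(50 + j222)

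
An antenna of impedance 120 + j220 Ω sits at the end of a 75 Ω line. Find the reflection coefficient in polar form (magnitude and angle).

Γ ≈ 0.764 ∠ 30°

Γ = (Z_L − Z_0)/(Z_L + Z_0) = (45 + j220)/(195 + j220)
|Γ| = 225/294 = 0.764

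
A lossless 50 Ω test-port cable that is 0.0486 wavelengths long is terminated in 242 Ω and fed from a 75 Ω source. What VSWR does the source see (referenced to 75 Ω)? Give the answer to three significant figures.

βl = 2π × 0.0486 = 17.5°
tan(βl) = 0.315
Z_in = Z_0·(Z_L + jZ_0·tanβl)/(Z_0 + jZ_L·tanβl) = 79.9 − j106 Ω
Γ_s = (Z_in − Z_s)/(Z_in + Z_s) = (4.95 − j106)/(155 − j106), |Γ_s| = 0.566
VSWR = (1 + |Γ_s|)/(1 − |Γ_s|)

VSWR ≈ 3.61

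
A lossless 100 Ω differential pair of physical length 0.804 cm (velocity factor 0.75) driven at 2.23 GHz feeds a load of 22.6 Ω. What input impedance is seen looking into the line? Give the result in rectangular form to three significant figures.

Z_in ≈ 28.9 + j51.1 Ω

λ = v/f = 0.75·c / 2.23 GHz = 0.101 m
βl = 2π·l/λ = 2π × 0.0797 = 28.7°
tan(βl) = tan(28.7°) = 0.547
Z_in = Z_0·(Z_L + jZ_0·tanβl)/(Z_0 + jZ_L·tanβl)
     = 100·(22.6 + j54.7)/(100 + j12.4)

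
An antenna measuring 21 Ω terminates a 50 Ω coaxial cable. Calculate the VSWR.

VSWR ≈ 2.38

Γ = (21 − 50)/(21 + 50) = -0.408
VSWR = (1 + 0.408)/(1 − 0.408)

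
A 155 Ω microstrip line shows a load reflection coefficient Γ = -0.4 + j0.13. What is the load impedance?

Z_L ≈ 64.5 + j20.4 Ω

Z_L = Z_0·(1 + Γ)/(1 − Γ) = 155·(0.6 + j0.13)/(1.4 − j0.13)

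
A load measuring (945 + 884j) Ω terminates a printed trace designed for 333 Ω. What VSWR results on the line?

VSWR ≈ 5.49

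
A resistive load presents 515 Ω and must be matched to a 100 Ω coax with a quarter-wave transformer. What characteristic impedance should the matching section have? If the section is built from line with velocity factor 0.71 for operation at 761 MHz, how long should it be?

Z_qwt = √(Z_0·R_L) = √(100 × 515) = √51500
λ = 0.71·c/f = 0.28 m, so l = λ/4 = 0.07 m

Z_qwt ≈ 227 Ω; length ≈ 7 cm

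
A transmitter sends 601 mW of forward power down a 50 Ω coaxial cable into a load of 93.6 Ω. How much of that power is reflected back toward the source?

Γ = (93.6 − 50)/(93.6 + 50) = 0.304
|Γ|² = 0.0922
P_refl = |Γ|²·P_inc = 55.4 mW, P_del = (1 − |Γ|²)·P_inc = 546 mW

P_reflected ≈ 55.4 mW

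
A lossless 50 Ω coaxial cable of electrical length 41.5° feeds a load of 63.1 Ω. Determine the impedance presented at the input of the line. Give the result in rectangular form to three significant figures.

Z_in ≈ 50.1 − j11.7 Ω

tan(βl) = tan(41.5°) = 0.885
Z_in = Z_0·(Z_L + jZ_0·tanβl)/(Z_0 + jZ_L·tanβl)
     = 50·(63.1 + j44.2)/(50 + j55.8)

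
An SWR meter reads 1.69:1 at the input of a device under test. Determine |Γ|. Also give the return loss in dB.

|Γ| ≈ 0.257; return loss ≈ 11.8 dB

|Γ| = (S − 1)/(S + 1) = (1.69 − 1)/(1.69 + 1) = 0.69/2.69
RL = −20·log₁₀|Γ| = −20·log₁₀(0.257)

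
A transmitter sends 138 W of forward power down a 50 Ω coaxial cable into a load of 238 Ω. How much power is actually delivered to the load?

Γ = (238 − 50)/(238 + 50) = 0.653
|Γ|² = 0.426
P_refl = |Γ|²·P_inc = 58.8 W, P_del = (1 − |Γ|²)·P_inc = 79.2 W

P_delivered ≈ 79.2 W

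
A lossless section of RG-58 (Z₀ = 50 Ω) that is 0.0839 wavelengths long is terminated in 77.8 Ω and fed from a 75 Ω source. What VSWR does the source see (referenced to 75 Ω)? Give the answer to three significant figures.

βl = 2π × 0.0839 = 30.2°
tan(βl) = 0.582
Z_in = Z_0·(Z_L + jZ_0·tanβl)/(Z_0 + jZ_L·tanβl) = 57.2 − j22.7 Ω
Γ_s = (Z_in − Z_s)/(Z_in + Z_s) = (-17.8 − j22.7)/(132 − j22.7), |Γ_s| = 0.215
VSWR = (1 + |Γ_s|)/(1 − |Γ_s|)

VSWR ≈ 1.55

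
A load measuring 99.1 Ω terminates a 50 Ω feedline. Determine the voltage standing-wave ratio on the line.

Γ = (99.1 − 50)/(99.1 + 50) = 0.329
VSWR = (1 + 0.329)/(1 − 0.329)

VSWR ≈ 1.98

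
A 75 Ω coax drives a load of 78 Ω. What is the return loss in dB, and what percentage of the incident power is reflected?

RL ≈ 34.2 dB; 0.0384% of incident power reflected

Γ = (78 − 75)/(78 + 75) = 0.0196
RL = −20·log₁₀(0.0196) = 34.2 dB
P_refl/P_inc = |Γ|² = 0.000384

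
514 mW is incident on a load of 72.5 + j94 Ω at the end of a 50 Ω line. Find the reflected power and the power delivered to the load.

P_reflected ≈ 201 mW; P_delivered ≈ 313 mW

|Γ| = |(22.5 + j94)/(122.5 + j94)| = 0.626
|Γ|² = 0.392
P_refl = |Γ|²·P_inc = 201 mW, P_del = (1 − |Γ|²)·P_inc = 313 mW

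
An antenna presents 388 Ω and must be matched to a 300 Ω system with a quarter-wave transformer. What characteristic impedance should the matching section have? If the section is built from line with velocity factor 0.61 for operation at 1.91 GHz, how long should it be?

Z_qwt = √(Z_0·R_L) = √(300 × 388) = √116400
λ = 0.61·c/f = 0.0958 m, so l = λ/4 = 0.024 m

Z_qwt ≈ 341 Ω; length ≈ 2.4 cm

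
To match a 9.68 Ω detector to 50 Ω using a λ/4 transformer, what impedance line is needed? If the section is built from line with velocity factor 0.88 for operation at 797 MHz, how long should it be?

Z_qwt ≈ 22 Ω; length ≈ 8.28 cm

Z_qwt = √(Z_0·R_L) = √(50 × 9.68) = √484
λ = 0.88·c/f = 0.331 m, so l = λ/4 = 0.0828 m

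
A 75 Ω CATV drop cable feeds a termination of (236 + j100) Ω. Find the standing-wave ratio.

Γ = (Z_L − Z_0)/(Z_L + Z_0) = (161 + j100)/(311 + j100)
|Γ| = 190/327 = 0.58
VSWR = (1 + |Γ|)/(1 − |Γ|) = 1.58/0.42

VSWR ≈ 3.76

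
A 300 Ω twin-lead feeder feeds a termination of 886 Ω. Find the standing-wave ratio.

Γ = (886 − 300)/(886 + 300) = 0.494
VSWR = (1 + 0.494)/(1 − 0.494)

VSWR ≈ 2.95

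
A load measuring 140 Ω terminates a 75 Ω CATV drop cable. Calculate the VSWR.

VSWR ≈ 1.87

For a purely resistive load, VSWR = R_L/Z_0 or Z_0/R_L (whichever > 1) = 140/75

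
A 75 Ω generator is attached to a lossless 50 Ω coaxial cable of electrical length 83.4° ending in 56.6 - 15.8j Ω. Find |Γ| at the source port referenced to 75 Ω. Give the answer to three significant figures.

|Γ| ≈ 0.324

tan(βl) = 8.64
Z_in = Z_0·(Z_L + jZ_0·tanβl)/(Z_0 + jZ_L·tanβl) = 39.1 + j9.12 Ω
Γ_s = (Z_in − Z_s)/(Z_in + Z_s) = (-35.9 + j9.12)/(114 + j9.12), |Γ_s| = 0.324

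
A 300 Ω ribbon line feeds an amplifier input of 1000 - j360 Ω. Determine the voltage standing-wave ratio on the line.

VSWR ≈ 3.8

Γ = (Z_L − Z_0)/(Z_L + Z_0) = (700 − j360)/(1300 − j360)
|Γ| = 787/1350 = 0.584
VSWR = (1 + |Γ|)/(1 − |Γ|) = 1.58/0.416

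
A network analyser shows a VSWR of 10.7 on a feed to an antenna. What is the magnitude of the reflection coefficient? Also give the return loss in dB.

|Γ| ≈ 0.829; return loss ≈ 1.63 dB

|Γ| = (S − 1)/(S + 1) = (10.7 − 1)/(10.7 + 1) = 9.7/11.7
RL = −20·log₁₀|Γ| = −20·log₁₀(0.829)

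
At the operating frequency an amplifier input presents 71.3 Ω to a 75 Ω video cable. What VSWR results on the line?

For a purely resistive load, VSWR = R_L/Z_0 or Z_0/R_L (whichever > 1) = 75/71.3

VSWR ≈ 1.05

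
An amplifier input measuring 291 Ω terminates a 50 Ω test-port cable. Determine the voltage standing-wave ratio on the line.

Γ = (291 − 50)/(291 + 50) = 0.707
VSWR = (1 + 0.707)/(1 − 0.707)

VSWR ≈ 5.82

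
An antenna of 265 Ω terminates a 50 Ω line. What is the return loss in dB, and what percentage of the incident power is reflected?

Γ = (265 − 50)/(265 + 50) = 0.683
RL = −20·log₁₀(0.683) = 3.32 dB
P_refl/P_inc = |Γ|² = 0.466

RL ≈ 3.32 dB; 46.6% of incident power reflected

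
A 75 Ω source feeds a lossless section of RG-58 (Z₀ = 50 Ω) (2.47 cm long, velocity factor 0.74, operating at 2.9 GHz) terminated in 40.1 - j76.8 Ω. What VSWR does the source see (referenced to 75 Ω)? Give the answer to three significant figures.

VSWR ≈ 4.56

λ = v/f = 0.74·c / 2.9 GHz = 0.0766 m
βl = 2π·l/λ = 2π × 0.323 = 116°
tan(βl) = -2.04
Z_in = Z_0·(Z_L + jZ_0·tanβl)/(Z_0 + jZ_L·tanβl) = 28.7 + j61.9 Ω
Γ_s = (Z_in − Z_s)/(Z_in + Z_s) = (-46.3 + j61.9)/(104 + j61.9), |Γ_s| = 0.64
VSWR = (1 + |Γ_s|)/(1 − |Γ_s|)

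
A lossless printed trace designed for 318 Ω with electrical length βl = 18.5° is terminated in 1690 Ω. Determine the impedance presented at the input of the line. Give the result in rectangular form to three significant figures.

tan(βl) = tan(18.5°) = 0.335
Z_in = Z_0·(Z_L + jZ_0·tanβl)/(Z_0 + jZ_L·tanβl)
     = 318·(1690 + j106)/(318 + j565)

Z_in ≈ 452 − j696 Ω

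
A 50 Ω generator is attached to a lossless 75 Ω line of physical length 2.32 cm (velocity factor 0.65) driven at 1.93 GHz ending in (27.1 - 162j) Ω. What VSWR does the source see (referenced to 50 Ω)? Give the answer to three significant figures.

VSWR ≈ 11.8

λ = v/f = 0.65·c / 1.93 GHz = 0.101 m
βl = 2π·l/λ = 2π × 0.23 = 82.7°
tan(βl) = 7.77
Z_in = Z_0·(Z_L + jZ_0·tanβl)/(Z_0 + jZ_L·tanβl) = 5.13 + j22.8 Ω
Γ_s = (Z_in − Z_s)/(Z_in + Z_s) = (-44.9 + j22.8)/(55.1 + j22.8), |Γ_s| = 0.844
VSWR = (1 + |Γ_s|)/(1 − |Γ_s|)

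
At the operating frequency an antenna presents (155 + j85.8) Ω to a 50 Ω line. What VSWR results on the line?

VSWR ≈ 4.13

Γ = (Z_L − Z_0)/(Z_L + Z_0) = (105 + j85.8)/(205 + j85.8)
|Γ| = 136/222 = 0.61
VSWR = (1 + |Γ|)/(1 − |Γ|) = 1.61/0.39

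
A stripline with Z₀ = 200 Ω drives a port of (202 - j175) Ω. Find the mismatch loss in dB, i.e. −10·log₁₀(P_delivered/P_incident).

Γ = (2 − j175)/(402 − j175), |Γ| = 0.399
|Γ|² = 0.159, so P_del/P_inc = 1 − |Γ|² = 0.841
ML = −10·log₁₀(1 − |Γ|²)

mismatch loss ≈ 0.754 dB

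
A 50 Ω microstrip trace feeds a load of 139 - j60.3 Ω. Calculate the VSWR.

VSWR ≈ 3.37

Γ = (Z_L − Z_0)/(Z_L + Z_0) = (89 − j60.3)/(189 − j60.3)
|Γ| = 108/198 = 0.542
VSWR = (1 + |Γ|)/(1 − |Γ|) = 1.54/0.458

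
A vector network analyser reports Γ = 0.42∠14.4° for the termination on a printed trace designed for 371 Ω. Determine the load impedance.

Z_L ≈ 842 + j214 Ω

Z_L = Z_0·(1 + Γ)/(1 − Γ) = 371·(1.41 + j0.104)/(0.593 − j0.104)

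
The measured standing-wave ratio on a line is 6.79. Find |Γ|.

|Γ| = (S − 1)/(S + 1) = (6.79 − 1)/(6.79 + 1) = 5.79/7.79

|Γ| ≈ 0.743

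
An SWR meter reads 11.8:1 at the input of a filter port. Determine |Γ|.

|Γ| ≈ 0.844

|Γ| = (S − 1)/(S + 1) = (11.8 − 1)/(11.8 + 1) = 10.8/12.8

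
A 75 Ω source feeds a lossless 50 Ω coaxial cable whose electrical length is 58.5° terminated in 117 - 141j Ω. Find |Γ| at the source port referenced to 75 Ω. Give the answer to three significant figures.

|Γ| ≈ 0.789

tan(βl) = 1.63
Z_in = Z_0·(Z_L + jZ_0·tanβl)/(Z_0 + jZ_L·tanβl) = 9.32 − j17 Ω
Γ_s = (Z_in − Z_s)/(Z_in + Z_s) = (-65.7 − j17)/(84.3 − j17), |Γ_s| = 0.789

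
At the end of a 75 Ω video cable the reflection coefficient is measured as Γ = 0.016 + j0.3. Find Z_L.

Z_L ≈ 64.5 + j42.5 Ω

Z_L = Z_0·(1 + Γ)/(1 − Γ) = 75·(1.02 + j0.3)/(0.984 − j0.3)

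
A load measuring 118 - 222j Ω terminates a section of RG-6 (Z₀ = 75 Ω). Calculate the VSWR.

VSWR ≈ 7.65

Γ = (Z_L − Z_0)/(Z_L + Z_0) = (43 − j222)/(193 − j222)
|Γ| = 226/294 = 0.769
VSWR = (1 + |Γ|)/(1 − |Γ|) = 1.77/0.231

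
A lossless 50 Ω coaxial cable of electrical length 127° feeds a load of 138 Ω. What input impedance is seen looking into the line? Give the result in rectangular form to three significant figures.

tan(βl) = tan(127°) = -1.33
Z_in = Z_0·(Z_L + jZ_0·tanβl)/(Z_0 + jZ_L·tanβl)
     = 50·(138 − j66.4)/(50 − j183)

Z_in ≈ 26.4 + j30.5 Ω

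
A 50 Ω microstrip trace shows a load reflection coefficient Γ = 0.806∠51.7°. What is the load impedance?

Z_L ≈ 26.9 + j97.2 Ω

Z_L = Z_0·(1 + Γ)/(1 − Γ) = 50·(1.5 + j0.633)/(0.5 − j0.633)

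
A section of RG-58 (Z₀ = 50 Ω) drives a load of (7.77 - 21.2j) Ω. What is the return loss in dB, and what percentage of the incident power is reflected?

RL ≈ 2.29 dB; 59% of incident power reflected

Γ = (-42.23 − j21.2)/(57.77 − j21.2), |Γ| = 0.768
RL = −20·log₁₀(0.768) = 2.29 dB
P_refl/P_inc = |Γ|² = 0.59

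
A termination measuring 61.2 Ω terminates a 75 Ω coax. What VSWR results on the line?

VSWR ≈ 1.23

Γ = (61.2 − 75)/(61.2 + 75) = -0.101
VSWR = (1 + 0.101)/(1 − 0.101)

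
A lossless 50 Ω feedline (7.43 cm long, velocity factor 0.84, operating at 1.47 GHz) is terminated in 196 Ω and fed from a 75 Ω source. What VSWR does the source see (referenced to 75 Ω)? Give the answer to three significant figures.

VSWR ≈ 3.19

λ = v/f = 0.84·c / 1.47 GHz = 0.171 m
βl = 2π·l/λ = 2π × 0.433 = 156°
tan(βl) = -0.445
Z_in = Z_0·(Z_L + jZ_0·tanβl)/(Z_0 + jZ_L·tanβl) = 58.1 + j79.1 Ω
Γ_s = (Z_in − Z_s)/(Z_in + Z_s) = (-16.9 + j79.1)/(133 + j79.1), |Γ_s| = 0.522
VSWR = (1 + |Γ_s|)/(1 − |Γ_s|)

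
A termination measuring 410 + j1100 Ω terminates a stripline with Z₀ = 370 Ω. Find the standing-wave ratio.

VSWR ≈ 9.89

Γ = (Z_L − Z_0)/(Z_L + Z_0) = (40 + j1100)/(780 + j1100)
|Γ| = 1100/1350 = 0.816
VSWR = (1 + |Γ|)/(1 − |Γ|) = 1.82/0.184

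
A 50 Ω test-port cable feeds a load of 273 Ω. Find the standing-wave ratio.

Γ = (273 − 50)/(273 + 50) = 0.69
VSWR = (1 + 0.69)/(1 − 0.69)

VSWR ≈ 5.46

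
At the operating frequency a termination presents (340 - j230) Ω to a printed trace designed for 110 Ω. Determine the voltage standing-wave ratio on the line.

VSWR ≈ 4.61

Γ = (Z_L − Z_0)/(Z_L + Z_0) = (230 − j230)/(450 − j230)
|Γ| = 325/505 = 0.644
VSWR = (1 + |Γ|)/(1 − |Γ|) = 1.64/0.356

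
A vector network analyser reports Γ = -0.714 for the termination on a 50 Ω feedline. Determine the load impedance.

Z_L ≈ 8.34 Ω

Z_L = Z_0·(1 + Γ)/(1 − Γ) = 50·(0.286)/(1.71)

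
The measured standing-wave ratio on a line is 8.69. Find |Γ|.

|Γ| ≈ 0.794

|Γ| = (S − 1)/(S + 1) = (8.69 − 1)/(8.69 + 1) = 7.69/9.69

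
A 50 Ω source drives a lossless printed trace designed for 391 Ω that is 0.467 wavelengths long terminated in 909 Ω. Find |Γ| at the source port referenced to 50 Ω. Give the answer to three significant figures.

|Γ| ≈ 0.892

βl = 2π × 0.467 = 168°
tan(βl) = -0.21
Z_in = Z_0·(Z_L + jZ_0·tanβl)/(Z_0 + jZ_L·tanβl) = 766 + j292 Ω
Γ_s = (Z_in − Z_s)/(Z_in + Z_s) = (716 + j292)/(816 + j292), |Γ_s| = 0.892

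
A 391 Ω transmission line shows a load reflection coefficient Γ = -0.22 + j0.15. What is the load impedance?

Z_L ≈ 240 + j77.6 Ω

Z_L = Z_0·(1 + Γ)/(1 − Γ) = 391·(0.78 + j0.15)/(1.22 − j0.15)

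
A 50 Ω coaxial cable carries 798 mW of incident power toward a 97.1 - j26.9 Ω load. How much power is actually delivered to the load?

|Γ| = |(47.1 − j26.9)/(147.1 − j26.9)| = 0.363
|Γ|² = 0.132
P_refl = |Γ|²·P_inc = 105 mW, P_del = (1 − |Γ|²)·P_inc = 693 mW

P_delivered ≈ 693 mW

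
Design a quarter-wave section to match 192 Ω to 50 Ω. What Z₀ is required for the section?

Z_qwt ≈ 98 Ω

Z_qwt = √(Z_0·R_L) = √(50 × 192) = √9600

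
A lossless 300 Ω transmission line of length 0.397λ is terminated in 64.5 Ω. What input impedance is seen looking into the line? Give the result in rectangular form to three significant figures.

βl = 2π × 0.397 = 143°
tan(βl) = tan(143°) = -0.756
Z_in = Z_0·(Z_L + jZ_0·tanβl)/(Z_0 + jZ_L·tanβl)
     = 300·(64.5 − j227)/(300 − j48.7)

Z_in ≈ 98.7 − j211 Ω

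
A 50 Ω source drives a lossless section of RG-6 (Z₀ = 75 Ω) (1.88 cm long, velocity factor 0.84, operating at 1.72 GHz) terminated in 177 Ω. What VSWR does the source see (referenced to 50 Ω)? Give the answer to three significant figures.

λ = v/f = 0.84·c / 1.72 GHz = 0.147 m
βl = 2π·l/λ = 2π × 0.128 = 46.2°
tan(βl) = 1.04
Z_in = Z_0·(Z_L + jZ_0·tanβl)/(Z_0 + jZ_L·tanβl) = 52.4 − j50.7 Ω
Γ_s = (Z_in − Z_s)/(Z_in + Z_s) = (2.37 − j50.7)/(102 − j50.7), |Γ_s| = 0.444
VSWR = (1 + |Γ_s|)/(1 − |Γ_s|)

VSWR ≈ 2.6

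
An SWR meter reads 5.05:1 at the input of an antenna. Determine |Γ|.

|Γ| = (S − 1)/(S + 1) = (5.05 − 1)/(5.05 + 1) = 4.05/6.05

|Γ| ≈ 0.669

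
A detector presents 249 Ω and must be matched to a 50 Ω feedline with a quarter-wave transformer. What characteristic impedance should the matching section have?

Z_qwt ≈ 112 Ω

Z_qwt = √(Z_0·R_L) = √(50 × 249) = √12450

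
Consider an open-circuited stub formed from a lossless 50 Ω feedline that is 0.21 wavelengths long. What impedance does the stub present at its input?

βl = 2π × 0.21 = 75.6°
tan(βl) = 3.89
For an open-circuited stub, Z_in = −jZ_0·cot(βl) = −jZ_0/tan(βl)

Z_in ≈ −j12.8 Ω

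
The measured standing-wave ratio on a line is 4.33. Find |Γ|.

|Γ| ≈ 0.625

|Γ| = (S − 1)/(S + 1) = (4.33 − 1)/(4.33 + 1) = 3.33/5.33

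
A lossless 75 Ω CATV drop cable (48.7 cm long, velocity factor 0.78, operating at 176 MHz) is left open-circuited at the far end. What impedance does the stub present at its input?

Z_in ≈ +j67.2 Ω

λ = v/f = 0.78·c / 176 MHz = 1.33 m
βl = 2π·l/λ = 2π × 0.366 = 132°
tan(βl) = -1.12
For an open-circuited stub, Z_in = −jZ_0·cot(βl) = −jZ_0/tan(βl)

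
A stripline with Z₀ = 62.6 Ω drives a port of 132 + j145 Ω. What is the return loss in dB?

RL ≈ 3.58 dB

Γ = (69.4 + j145)/(194.6 + j145), |Γ| = 0.662
RL = −20·log₁₀|Γ| = −20·log₁₀(0.662)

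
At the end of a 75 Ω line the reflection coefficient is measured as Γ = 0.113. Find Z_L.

Z_L ≈ 94.1 Ω

Z_L = Z_0·(1 + Γ)/(1 − Γ) = 75·(1.11)/(0.887)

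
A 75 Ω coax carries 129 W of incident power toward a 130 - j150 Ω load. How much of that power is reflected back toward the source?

P_reflected ≈ 51 W

|Γ| = |(55 − j150)/(205 − j150)| = 0.629
|Γ|² = 0.396
P_refl = |Γ|²·P_inc = 51 W, P_del = (1 − |Γ|²)·P_inc = 78 W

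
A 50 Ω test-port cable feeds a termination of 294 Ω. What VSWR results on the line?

VSWR ≈ 5.88

Γ = (294 − 50)/(294 + 50) = 0.709
VSWR = (1 + 0.709)/(1 − 0.709)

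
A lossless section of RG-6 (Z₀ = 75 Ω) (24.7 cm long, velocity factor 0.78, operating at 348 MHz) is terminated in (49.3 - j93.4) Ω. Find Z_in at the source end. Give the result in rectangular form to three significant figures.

λ = v/f = 0.78·c / 348 MHz = 0.672 m
βl = 2π·l/λ = 2π × 0.367 = 132°
tan(βl) = tan(132°) = -1.1
Z_in = Z_0·(Z_L + jZ_0·tanβl)/(Z_0 + jZ_L·tanβl)
     = 75·(49.3 − j176)/(-27.9 − j54.3)

Z_in ≈ 165 + j153 Ω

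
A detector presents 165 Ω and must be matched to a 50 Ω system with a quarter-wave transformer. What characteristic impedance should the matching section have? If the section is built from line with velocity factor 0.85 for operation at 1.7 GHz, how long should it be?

Z_qwt ≈ 90.8 Ω; length ≈ 3.75 cm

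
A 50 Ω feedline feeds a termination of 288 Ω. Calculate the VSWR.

VSWR ≈ 5.76

For a purely resistive load, VSWR = R_L/Z_0 or Z_0/R_L (whichever > 1) = 288/50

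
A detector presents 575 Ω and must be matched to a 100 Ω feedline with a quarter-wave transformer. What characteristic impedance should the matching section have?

Z_qwt = √(Z_0·R_L) = √(100 × 575) = √57500

Z_qwt ≈ 240 Ω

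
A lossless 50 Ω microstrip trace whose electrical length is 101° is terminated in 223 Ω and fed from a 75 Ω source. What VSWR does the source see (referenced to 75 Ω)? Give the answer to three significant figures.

VSWR ≈ 6.56

tan(βl) = -5.14
Z_in = Z_0·(Z_L + jZ_0·tanβl)/(Z_0 + jZ_L·tanβl) = 11.6 + j9.21 Ω
Γ_s = (Z_in − Z_s)/(Z_in + Z_s) = (-63.4 + j9.21)/(86.6 + j9.21), |Γ_s| = 0.735
VSWR = (1 + |Γ_s|)/(1 − |Γ_s|)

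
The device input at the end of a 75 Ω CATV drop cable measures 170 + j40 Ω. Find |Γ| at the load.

Γ = (Z_L − Z_0)/(Z_L + Z_0) = (95 + j40)/(245 + j40)
|Γ| = 103/248

|Γ| ≈ 0.415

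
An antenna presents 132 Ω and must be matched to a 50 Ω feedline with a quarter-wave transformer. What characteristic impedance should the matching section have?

Z_qwt ≈ 81.2 Ω

Z_qwt = √(Z_0·R_L) = √(50 × 132) = √6600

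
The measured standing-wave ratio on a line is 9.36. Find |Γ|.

|Γ| = (S − 1)/(S + 1) = (9.36 − 1)/(9.36 + 1) = 8.36/10.4

|Γ| ≈ 0.807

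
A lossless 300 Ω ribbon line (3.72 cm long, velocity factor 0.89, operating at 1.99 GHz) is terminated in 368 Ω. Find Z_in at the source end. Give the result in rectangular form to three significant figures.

Z_in ≈ 247 + j17.1 Ω

λ = v/f = 0.89·c / 1.99 GHz = 0.134 m
βl = 2π·l/λ = 2π × 0.277 = 99.8°
tan(βl) = tan(99.8°) = -5.78
Z_in = Z_0·(Z_L + jZ_0·tanβl)/(Z_0 + jZ_L·tanβl)
     = 300·(368 − j1730)/(300 − j2130)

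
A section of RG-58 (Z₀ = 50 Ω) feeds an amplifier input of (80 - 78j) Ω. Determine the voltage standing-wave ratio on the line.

VSWR ≈ 3.46

Γ = (Z_L − Z_0)/(Z_L + Z_0) = (30 − j78)/(130 − j78)
|Γ| = 83.6/152 = 0.551
VSWR = (1 + |Γ|)/(1 − |Γ|) = 1.55/0.449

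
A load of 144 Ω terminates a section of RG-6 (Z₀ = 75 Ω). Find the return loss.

Γ = (144 − 75)/(144 + 75) = 0.315
RL = −20·log₁₀|Γ| = −20·log₁₀(0.315)

RL ≈ 10 dB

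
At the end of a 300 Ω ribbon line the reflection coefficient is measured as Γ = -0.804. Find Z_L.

Z_L = Z_0·(1 + Γ)/(1 − Γ) = 300·(0.196)/(1.8)

Z_L ≈ 32.6 Ω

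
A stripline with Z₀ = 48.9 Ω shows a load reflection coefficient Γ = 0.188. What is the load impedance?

Z_L = Z_0·(1 + Γ)/(1 − Γ) = 48.9·(1.19)/(0.812)

Z_L ≈ 71.5 Ω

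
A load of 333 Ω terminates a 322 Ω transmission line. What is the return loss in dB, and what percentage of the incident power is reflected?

Γ = (333 − 322)/(333 + 322) = 0.0168
RL = −20·log₁₀(0.0168) = 35.5 dB
P_refl/P_inc = |Γ|² = 0.000282

RL ≈ 35.5 dB; 0.0282% of incident power reflected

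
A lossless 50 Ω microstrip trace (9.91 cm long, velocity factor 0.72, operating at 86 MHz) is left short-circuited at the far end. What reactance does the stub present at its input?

X_in ≈ 12.7 Ω (inductive)

λ = v/f = 0.72·c / 86 MHz = 2.51 m
βl = 2π·l/λ = 2π × 0.0395 = 14.2°
tan(βl) = 0.253
For a short-circuited stub, Z_in = jZ_0·tan(βl)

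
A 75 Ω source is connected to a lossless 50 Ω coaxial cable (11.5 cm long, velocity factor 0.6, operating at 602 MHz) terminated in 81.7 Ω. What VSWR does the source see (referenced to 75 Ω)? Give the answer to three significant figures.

VSWR ≈ 1.84

λ = v/f = 0.6·c / 602 MHz = 0.299 m
βl = 2π·l/λ = 2π × 0.385 = 138°
tan(βl) = -0.886
Z_in = Z_0·(Z_L + jZ_0·tanβl)/(Z_0 + jZ_L·tanβl) = 47.1 + j23.9 Ω
Γ_s = (Z_in − Z_s)/(Z_in + Z_s) = (-27.9 + j23.9)/(122 + j23.9), |Γ_s| = 0.295
VSWR = (1 + |Γ_s|)/(1 − |Γ_s|)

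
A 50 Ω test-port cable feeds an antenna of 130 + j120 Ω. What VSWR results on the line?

Γ = (Z_L − Z_0)/(Z_L + Z_0) = (80 + j120)/(180 + j120)
|Γ| = 144/216 = 0.667
VSWR = (1 + |Γ|)/(1 − |Γ|) = 1.67/0.333

VSWR ≈ 5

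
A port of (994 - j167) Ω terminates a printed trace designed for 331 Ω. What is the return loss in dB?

RL ≈ 5.82 dB

Γ = (663 − j167)/(1325 − j167), |Γ| = 0.512
RL = −20·log₁₀|Γ| = −20·log₁₀(0.512)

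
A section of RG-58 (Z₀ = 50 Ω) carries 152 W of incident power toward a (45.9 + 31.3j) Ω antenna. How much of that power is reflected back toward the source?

|Γ| = |(-4.1 + j31.3)/(95.9 + j31.3)| = 0.313
|Γ|² = 0.0979
P_refl = |Γ|²·P_inc = 14.9 W, P_del = (1 − |Γ|²)·P_inc = 137 W

P_reflected ≈ 14.9 W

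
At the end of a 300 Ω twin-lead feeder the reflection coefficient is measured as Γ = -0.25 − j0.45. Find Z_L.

Z_L ≈ 125 − j153 Ω

Z_L = Z_0·(1 + Γ)/(1 − Γ) = 300·(0.75 − j0.45)/(1.25 + j0.45)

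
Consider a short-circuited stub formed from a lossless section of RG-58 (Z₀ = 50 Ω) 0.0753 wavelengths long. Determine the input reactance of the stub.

βl = 2π × 0.0753 = 27.1°
tan(βl) = 0.512
For a short-circuited stub, Z_in = jZ_0·tan(βl)

X_in ≈ 25.6 Ω (inductive)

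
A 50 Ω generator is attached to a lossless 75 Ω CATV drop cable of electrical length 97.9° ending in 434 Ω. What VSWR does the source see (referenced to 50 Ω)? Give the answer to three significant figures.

VSWR ≈ 3.95

tan(βl) = -7.21
Z_in = Z_0·(Z_L + jZ_0·tanβl)/(Z_0 + jZ_L·tanβl) = 13.2 + j10.1 Ω
Γ_s = (Z_in − Z_s)/(Z_in + Z_s) = (-36.8 + j10.1)/(63.2 + j10.1), |Γ_s| = 0.596
VSWR = (1 + |Γ_s|)/(1 − |Γ_s|)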